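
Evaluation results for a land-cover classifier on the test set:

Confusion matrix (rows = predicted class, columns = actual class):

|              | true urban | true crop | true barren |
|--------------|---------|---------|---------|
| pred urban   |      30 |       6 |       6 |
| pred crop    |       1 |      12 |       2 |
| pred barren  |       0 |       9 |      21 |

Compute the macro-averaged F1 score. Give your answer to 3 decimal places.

Per-class F1 score (2·TP/(2·TP+FP+FN)):
  urban: TP=30, FP=6+6=12, FN=1+0=1 → 60/73 = 0.8219
  crop: TP=12, FP=1+2=3, FN=6+9=15 → 24/42 = 0.5714
  barren: TP=21, FP=0+9=9, FN=6+2=8 → 42/59 = 0.7119
Macro-F1 score = mean = (0.8219 + 0.5714 + 0.7119) / 3 = 0.702

0.702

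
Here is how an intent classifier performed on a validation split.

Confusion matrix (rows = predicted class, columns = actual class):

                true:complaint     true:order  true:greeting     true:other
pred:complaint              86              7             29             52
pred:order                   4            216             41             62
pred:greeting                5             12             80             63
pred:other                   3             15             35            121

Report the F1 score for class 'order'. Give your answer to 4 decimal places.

0.7539

One-vs-rest for 'order': TP = diagonal; FP = other classes predicted 'order'; FN = 'order' predicted as other.
F1 score = 2·TP/(2·TP+FP+FN).
order: TP=216, FP=4+41+62=107, FN=7+12+15=34 → 432/573 = 0.75393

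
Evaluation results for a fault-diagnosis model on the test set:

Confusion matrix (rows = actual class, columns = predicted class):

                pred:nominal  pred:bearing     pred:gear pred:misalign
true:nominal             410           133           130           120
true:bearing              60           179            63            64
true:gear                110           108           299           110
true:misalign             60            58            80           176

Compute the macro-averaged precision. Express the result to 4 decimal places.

Per-class precision (TP/(TP+FP)):
  nominal: TP=410, FP=60+110+60=230 → 410/640 = 0.64063
  bearing: TP=179, FP=133+108+58=299 → 179/478 = 0.37448
  gear: TP=299, FP=130+63+80=273 → 299/572 = 0.52273
  misalign: TP=176, FP=120+64+110=294 → 176/470 = 0.37447
Macro-precision = mean = (0.64063 + 0.37448 + 0.52273 + 0.37447) / 4 = 0.4781

0.4781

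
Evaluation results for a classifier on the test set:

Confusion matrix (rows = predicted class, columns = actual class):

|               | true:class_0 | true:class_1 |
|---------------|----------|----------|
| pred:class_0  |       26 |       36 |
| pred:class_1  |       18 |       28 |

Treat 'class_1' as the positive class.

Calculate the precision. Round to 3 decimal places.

Precision = TP/(TP+FP) = 28/(28+18) = 28/46 = 0.609

0.609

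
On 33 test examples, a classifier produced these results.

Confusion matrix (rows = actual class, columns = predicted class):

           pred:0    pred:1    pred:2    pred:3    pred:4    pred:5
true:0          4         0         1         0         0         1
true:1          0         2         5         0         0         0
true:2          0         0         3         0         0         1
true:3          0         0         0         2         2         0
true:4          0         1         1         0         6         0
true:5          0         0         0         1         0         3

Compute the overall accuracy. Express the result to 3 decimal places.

Accuracy = trace / total = (4+2+3+2+6+3=20) / 33 = 20/33 = 0.606

0.606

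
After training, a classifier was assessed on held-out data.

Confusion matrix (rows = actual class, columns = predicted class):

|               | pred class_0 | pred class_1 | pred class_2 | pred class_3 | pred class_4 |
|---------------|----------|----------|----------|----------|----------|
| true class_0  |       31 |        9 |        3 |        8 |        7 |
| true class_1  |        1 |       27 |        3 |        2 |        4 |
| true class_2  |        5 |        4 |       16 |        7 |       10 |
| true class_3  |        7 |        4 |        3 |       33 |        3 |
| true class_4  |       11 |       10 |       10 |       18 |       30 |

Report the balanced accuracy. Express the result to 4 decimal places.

Balanced accuracy = mean of per-class recall.
  class_0: recall = 31/58 = 0.53448
  class_1: recall = 27/37 = 0.72973
  class_2: recall = 16/42 = 0.38095
  class_3: recall = 33/50 = 0.66000
  class_4: recall = 30/79 = 0.37975
Mean = (0.53448 + 0.72973 + 0.38095 + 0.66000 + 0.37975) / 5 = 0.5370

0.5370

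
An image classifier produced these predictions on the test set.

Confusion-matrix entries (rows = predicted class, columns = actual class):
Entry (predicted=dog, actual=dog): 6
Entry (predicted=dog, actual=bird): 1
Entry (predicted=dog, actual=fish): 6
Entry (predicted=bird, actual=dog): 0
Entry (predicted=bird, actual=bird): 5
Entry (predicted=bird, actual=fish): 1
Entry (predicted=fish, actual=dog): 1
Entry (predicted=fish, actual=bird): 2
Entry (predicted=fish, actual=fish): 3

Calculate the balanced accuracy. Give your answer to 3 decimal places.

Balanced accuracy = mean of per-class recall.
  dog: recall = 6/7 = 0.8571
  bird: recall = 5/8 = 0.6250
  fish: recall = 3/10 = 0.3000
Mean = (0.8571 + 0.6250 + 0.3000) / 3 = 0.594

0.594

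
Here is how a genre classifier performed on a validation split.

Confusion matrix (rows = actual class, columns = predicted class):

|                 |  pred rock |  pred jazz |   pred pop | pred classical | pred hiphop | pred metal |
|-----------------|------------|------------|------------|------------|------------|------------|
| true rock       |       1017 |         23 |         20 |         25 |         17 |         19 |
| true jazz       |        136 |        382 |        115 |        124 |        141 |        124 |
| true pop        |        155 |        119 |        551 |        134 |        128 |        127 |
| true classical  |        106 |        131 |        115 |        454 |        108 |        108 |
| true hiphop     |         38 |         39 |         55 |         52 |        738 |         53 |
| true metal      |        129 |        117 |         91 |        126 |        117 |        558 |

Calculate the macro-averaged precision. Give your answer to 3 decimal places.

Per-class precision (TP/(TP+FP)):
  rock: TP=1017, FP=136+155+106+38+129=564 → 1017/1581 = 0.6433
  jazz: TP=382, FP=23+119+131+39+117=429 → 382/811 = 0.4710
  pop: TP=551, FP=20+115+115+55+91=396 → 551/947 = 0.5818
  classical: TP=454, FP=25+124+134+52+126=461 → 454/915 = 0.4962
  hiphop: TP=738, FP=17+141+128+108+117=511 → 738/1249 = 0.5909
  metal: TP=558, FP=19+124+127+108+53=431 → 558/989 = 0.5642
Macro-precision = mean = (0.6433 + 0.4710 + 0.5818 + 0.4962 + 0.5909 + 0.5642) / 6 = 0.558

0.558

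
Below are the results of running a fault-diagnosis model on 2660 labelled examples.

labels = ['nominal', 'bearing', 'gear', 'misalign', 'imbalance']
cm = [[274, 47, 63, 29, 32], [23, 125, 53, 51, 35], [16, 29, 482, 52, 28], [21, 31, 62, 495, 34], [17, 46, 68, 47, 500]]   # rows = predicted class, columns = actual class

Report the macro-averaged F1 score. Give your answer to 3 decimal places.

0.674

Per-class F1 score (2·TP/(2·TP+FP+FN)):
  nominal: TP=274, FP=47+63+29+32=171, FN=23+16+21+17=77 → 548/796 = 0.6884
  bearing: TP=125, FP=23+53+51+35=162, FN=47+29+31+46=153 → 250/565 = 0.4425
  gear: TP=482, FP=16+29+52+28=125, FN=63+53+62+68=246 → 964/1335 = 0.7221
  misalign: TP=495, FP=21+31+62+34=148, FN=29+51+52+47=179 → 990/1317 = 0.7517
  imbalance: TP=500, FP=17+46+68+47=178, FN=32+35+28+34=129 → 1000/1307 = 0.7651
Macro-F1 score = mean = (0.6884 + 0.4425 + 0.7221 + 0.7517 + 0.7651) / 5 = 0.674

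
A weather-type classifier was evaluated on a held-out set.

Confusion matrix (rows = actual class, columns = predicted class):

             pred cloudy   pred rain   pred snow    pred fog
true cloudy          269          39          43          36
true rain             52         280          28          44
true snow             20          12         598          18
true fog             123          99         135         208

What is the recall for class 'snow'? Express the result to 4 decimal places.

recall = TP/(TP+FN).
snow: TP=598, FN=20+12+18=50 → 598/648 = 0.92284

0.9228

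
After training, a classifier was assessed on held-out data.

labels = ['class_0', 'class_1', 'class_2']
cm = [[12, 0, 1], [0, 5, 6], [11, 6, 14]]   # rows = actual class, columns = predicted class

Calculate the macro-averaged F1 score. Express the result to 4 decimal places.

0.5532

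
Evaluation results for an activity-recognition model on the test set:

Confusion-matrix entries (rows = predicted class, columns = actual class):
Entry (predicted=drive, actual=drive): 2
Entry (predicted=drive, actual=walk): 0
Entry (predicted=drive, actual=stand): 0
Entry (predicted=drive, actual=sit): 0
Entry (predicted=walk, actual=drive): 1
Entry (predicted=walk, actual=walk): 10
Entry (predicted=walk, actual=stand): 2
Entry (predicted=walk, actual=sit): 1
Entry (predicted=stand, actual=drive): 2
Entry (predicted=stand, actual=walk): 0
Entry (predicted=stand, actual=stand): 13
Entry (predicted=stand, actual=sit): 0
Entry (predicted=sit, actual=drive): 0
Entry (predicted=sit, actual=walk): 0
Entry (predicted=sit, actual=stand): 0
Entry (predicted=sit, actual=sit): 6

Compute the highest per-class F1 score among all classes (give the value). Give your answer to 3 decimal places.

Per-class F1 score (2·TP/(2·TP+FP+FN)):
  drive: TP=2, FP=0+0+0=0, FN=1+2+0=3 → 4/7 = 0.5714
  walk: TP=10, FP=1+2+1=4, FN=0+0+0=0 → 20/24 = 0.8333
  stand: TP=13, FP=2+0+0=2, FN=0+2+0=2 → 26/30 = 0.8667
  sit: TP=6, FP=0+0+0=0, FN=0+1+0=1 → 12/13 = 0.9231
Highest is class 'sit' with F1 score = 0.923.

0.923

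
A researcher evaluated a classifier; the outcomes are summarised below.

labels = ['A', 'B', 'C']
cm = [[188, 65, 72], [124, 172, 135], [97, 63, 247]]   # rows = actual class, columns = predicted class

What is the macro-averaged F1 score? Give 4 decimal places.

0.5189

Per-class F1 score (2·TP/(2·TP+FP+FN)):
  A: TP=188, FP=124+97=221, FN=65+72=137 → 376/734 = 0.51226
  B: TP=172, FP=65+63=128, FN=124+135=259 → 344/731 = 0.47059
  C: TP=247, FP=72+135=207, FN=97+63=160 → 494/861 = 0.57375
Macro-F1 score = mean = (0.51226 + 0.47059 + 0.57375) / 3 = 0.5189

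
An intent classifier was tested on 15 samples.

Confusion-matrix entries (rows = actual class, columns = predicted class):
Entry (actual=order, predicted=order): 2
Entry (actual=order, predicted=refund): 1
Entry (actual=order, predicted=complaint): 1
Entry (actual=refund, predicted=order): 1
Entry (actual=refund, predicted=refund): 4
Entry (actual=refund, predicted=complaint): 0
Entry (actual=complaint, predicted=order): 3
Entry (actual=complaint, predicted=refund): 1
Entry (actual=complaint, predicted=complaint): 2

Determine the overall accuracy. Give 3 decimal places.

Accuracy = trace / total = (2+4+2=8) / 15 = 8/15 = 0.533

0.533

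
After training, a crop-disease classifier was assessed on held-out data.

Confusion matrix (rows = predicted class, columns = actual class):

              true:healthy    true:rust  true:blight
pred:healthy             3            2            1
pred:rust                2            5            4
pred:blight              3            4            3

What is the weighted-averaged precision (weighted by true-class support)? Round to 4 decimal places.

0.4222

Per-class precision (TP/(TP+FP)):
  healthy: TP=3, FP=2+1=3 → 3/6 = 0.50000
  rust: TP=5, FP=2+4=6 → 5/11 = 0.45455
  blight: TP=3, FP=3+4=7 → 3/10 = 0.30000
Weighted-precision = Σ (supportᵢ/N)·precisionᵢ with N=27: (8/27)·0.50000 + (11/27)·0.45455 + (8/27)·0.30000 = 0.4222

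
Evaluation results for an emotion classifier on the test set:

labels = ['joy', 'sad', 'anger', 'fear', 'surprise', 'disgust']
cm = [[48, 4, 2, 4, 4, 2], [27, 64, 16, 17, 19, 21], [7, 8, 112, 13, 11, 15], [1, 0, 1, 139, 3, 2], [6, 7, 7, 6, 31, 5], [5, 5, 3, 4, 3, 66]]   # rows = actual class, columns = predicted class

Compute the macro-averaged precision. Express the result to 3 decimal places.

0.637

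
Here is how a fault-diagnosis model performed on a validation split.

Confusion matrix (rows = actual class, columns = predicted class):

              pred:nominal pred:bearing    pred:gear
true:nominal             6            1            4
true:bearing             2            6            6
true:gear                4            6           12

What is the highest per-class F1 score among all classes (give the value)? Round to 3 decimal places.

0.545

Per-class F1 score (2·TP/(2·TP+FP+FN)):
  nominal: TP=6, FP=2+4=6, FN=1+4=5 → 12/23 = 0.5217
  bearing: TP=6, FP=1+6=7, FN=2+6=8 → 12/27 = 0.4444
  gear: TP=12, FP=4+6=10, FN=4+6=10 → 24/44 = 0.5455
Highest is class 'gear' with F1 score = 0.545.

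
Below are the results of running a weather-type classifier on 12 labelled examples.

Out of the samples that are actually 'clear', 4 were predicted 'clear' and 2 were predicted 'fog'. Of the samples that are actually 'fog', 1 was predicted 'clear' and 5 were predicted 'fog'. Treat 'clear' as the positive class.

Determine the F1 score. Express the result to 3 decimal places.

0.727

Precision = TP/(TP+FP) = 4/5 = 0.8000
Recall = TP/(TP+FN) = 4/6 = 0.6667
F1 = 2·TP/(2·TP+FP+FN) = 8/11 = 0.727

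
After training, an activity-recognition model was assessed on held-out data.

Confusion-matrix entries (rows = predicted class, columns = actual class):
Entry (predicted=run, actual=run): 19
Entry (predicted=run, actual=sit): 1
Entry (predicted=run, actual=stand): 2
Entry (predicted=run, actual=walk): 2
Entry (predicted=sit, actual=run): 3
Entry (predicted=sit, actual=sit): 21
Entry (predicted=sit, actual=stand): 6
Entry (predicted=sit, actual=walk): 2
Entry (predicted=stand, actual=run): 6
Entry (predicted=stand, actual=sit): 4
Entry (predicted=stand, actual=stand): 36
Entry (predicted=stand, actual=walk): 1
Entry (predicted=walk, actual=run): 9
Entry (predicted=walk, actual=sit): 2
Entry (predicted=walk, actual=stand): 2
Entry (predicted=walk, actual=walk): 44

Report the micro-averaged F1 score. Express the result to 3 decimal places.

Micro-averaging pools counts across classes: ΣTP=120, ΣFP=40, ΣFN=40.
Micro-F1 score = 2·TP/(2·TP+FP+FN) on pooled counts = 0.750 (equals overall accuracy in single-label multiclass).

0.750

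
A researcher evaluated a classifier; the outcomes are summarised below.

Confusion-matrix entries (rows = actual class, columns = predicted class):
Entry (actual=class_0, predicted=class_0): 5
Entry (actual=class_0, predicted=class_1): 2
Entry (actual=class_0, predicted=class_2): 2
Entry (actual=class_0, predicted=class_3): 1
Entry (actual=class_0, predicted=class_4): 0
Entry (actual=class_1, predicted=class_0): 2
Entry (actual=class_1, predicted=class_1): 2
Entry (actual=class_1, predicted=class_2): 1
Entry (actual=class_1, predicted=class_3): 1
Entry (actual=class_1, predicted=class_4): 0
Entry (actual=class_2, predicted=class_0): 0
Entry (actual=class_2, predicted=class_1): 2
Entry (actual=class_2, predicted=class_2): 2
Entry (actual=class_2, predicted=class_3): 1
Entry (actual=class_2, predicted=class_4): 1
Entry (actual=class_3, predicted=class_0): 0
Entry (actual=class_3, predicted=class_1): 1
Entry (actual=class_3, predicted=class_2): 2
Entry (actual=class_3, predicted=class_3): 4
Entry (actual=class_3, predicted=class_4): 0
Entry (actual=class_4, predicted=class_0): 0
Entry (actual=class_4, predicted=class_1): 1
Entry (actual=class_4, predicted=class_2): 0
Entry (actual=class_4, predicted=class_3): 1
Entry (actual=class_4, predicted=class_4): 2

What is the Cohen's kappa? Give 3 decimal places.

0.310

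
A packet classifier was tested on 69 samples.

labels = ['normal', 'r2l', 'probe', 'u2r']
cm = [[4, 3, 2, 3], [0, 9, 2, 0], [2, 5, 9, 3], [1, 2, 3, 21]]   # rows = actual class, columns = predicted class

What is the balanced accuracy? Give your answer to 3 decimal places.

Balanced accuracy = mean of per-class recall.
  normal: recall = 4/12 = 0.3333
  r2l: recall = 9/11 = 0.8182
  probe: recall = 9/19 = 0.4737
  u2r: recall = 21/27 = 0.7778
Mean = (0.3333 + 0.8182 + 0.4737 + 0.7778) / 4 = 0.601

0.601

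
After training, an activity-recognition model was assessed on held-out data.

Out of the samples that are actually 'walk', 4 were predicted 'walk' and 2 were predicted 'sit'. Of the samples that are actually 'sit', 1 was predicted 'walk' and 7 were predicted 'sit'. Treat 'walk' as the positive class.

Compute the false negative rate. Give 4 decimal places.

FNR = FN/(FN+TP) = 2/(2+4) = 0.3333

0.3333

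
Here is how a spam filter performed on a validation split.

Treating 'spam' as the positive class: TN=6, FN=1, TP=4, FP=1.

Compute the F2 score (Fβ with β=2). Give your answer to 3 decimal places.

0.800

Fβ = (1+β²)·TP / ((1+β²)·TP + β²·FN + FP), with β²=4
= 5·4 / (5·4 + 4·1 + 1) = 0.800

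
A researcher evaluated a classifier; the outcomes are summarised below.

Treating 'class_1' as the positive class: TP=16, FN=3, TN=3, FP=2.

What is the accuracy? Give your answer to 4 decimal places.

Accuracy = (TP+TN)/N = (16+3)/24 = 0.7917

0.7917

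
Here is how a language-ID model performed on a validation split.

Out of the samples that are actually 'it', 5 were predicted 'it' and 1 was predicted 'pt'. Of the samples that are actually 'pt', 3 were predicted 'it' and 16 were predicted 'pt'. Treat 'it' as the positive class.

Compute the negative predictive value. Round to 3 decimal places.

0.941

NPV = TN/(TN+FN) = 16/(16+1) = 0.941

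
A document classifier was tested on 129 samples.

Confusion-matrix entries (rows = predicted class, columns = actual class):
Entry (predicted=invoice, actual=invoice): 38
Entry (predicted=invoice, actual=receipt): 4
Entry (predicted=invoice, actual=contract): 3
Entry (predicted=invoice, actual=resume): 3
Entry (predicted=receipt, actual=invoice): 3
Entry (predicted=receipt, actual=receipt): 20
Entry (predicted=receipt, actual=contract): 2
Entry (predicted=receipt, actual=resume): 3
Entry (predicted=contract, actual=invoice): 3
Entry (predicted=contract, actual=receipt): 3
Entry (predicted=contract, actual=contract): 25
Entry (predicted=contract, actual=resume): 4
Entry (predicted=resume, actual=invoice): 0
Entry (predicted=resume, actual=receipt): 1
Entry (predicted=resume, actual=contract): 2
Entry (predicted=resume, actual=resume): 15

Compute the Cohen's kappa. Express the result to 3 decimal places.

0.672

Observed agreement pₒ = trace/N = 98/129 = 0.7597
Expected agreement pₑ = Σ (rowᵢ·colᵢ)/N² = (44·48 + 28·28 + 32·35 + 25·18)/129² = 0.2684
κ = (pₒ − pₑ)/(1 − pₑ) = (0.7597 − 0.2684)/(1 − 0.2684) = 0.672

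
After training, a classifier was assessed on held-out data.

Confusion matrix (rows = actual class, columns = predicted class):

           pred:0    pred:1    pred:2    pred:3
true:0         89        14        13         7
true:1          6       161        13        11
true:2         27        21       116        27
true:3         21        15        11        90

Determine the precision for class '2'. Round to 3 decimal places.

Treat '2' as positive and all other classes as negative.
precision = TP/(TP+FP).
2: TP=116, FP=13+13+11=37 → 116/153 = 0.7582

0.758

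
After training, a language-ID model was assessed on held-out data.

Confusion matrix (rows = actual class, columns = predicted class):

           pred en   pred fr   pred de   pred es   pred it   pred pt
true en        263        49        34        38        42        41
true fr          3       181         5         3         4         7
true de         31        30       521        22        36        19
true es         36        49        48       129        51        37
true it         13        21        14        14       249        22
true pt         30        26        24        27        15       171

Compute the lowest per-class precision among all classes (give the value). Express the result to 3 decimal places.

Per-class precision (TP/(TP+FP)):
  en: TP=263, FP=3+31+36+13+30=113 → 263/376 = 0.6995
  fr: TP=181, FP=49+30+49+21+26=175 → 181/356 = 0.5084
  de: TP=521, FP=34+5+48+14+24=125 → 521/646 = 0.8065
  es: TP=129, FP=38+3+22+14+27=104 → 129/233 = 0.5536
  it: TP=249, FP=42+4+36+51+15=148 → 249/397 = 0.6272
  pt: TP=171, FP=41+7+19+37+22=126 → 171/297 = 0.5758
Lowest is class 'fr' with precision = 0.508.

0.508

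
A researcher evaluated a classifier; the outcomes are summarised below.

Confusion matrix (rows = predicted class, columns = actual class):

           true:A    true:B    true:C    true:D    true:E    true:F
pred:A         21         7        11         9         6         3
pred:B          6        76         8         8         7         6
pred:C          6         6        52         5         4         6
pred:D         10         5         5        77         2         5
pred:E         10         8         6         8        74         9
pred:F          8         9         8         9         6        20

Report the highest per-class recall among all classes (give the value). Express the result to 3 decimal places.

Per-class recall (TP/(TP+FN)):
  A: TP=21, FN=6+6+10+10+8=40 → 21/61 = 0.3443
  B: TP=76, FN=7+6+5+8+9=35 → 76/111 = 0.6847
  C: TP=52, FN=11+8+5+6+8=38 → 52/90 = 0.5778
  D: TP=77, FN=9+8+5+8+9=39 → 77/116 = 0.6638
  E: TP=74, FN=6+7+4+2+6=25 → 74/99 = 0.7475
  F: TP=20, FN=3+6+6+5+9=29 → 20/49 = 0.4082
Highest is class 'E' with recall = 0.747.

0.747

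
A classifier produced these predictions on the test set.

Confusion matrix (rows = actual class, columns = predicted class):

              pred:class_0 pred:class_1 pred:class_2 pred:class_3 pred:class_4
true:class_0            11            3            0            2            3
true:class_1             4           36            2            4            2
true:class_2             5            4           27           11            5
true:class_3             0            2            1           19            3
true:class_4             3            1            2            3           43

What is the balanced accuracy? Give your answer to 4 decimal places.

Balanced accuracy = mean of per-class recall.
  class_0: recall = 11/19 = 0.57895
  class_1: recall = 36/48 = 0.75000
  class_2: recall = 27/52 = 0.51923
  class_3: recall = 19/25 = 0.76000
  class_4: recall = 43/52 = 0.82692
Mean = (0.57895 + 0.75000 + 0.51923 + 0.76000 + 0.82692) / 5 = 0.6870

0.6870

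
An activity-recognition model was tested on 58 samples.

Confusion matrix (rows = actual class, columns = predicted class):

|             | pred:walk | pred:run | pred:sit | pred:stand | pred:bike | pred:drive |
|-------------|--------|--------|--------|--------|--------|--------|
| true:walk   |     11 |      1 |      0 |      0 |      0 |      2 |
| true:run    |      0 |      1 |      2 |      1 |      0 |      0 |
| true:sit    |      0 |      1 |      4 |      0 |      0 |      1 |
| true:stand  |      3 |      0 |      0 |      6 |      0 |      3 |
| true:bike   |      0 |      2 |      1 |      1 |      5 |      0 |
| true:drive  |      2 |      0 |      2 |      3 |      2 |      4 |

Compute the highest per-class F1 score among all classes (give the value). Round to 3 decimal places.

Per-class F1 score (2·TP/(2·TP+FP+FN)):
  walk: TP=11, FP=0+0+3+0+2=5, FN=1+0+0+0+2=3 → 22/30 = 0.7333
  run: TP=1, FP=1+1+0+2+0=4, FN=0+2+1+0+0=3 → 2/9 = 0.2222
  sit: TP=4, FP=0+2+0+1+2=5, FN=0+1+0+0+1=2 → 8/15 = 0.5333
  stand: TP=6, FP=0+1+0+1+3=5, FN=3+0+0+0+3=6 → 12/23 = 0.5217
  bike: TP=5, FP=0+0+0+0+2=2, FN=0+2+1+1+0=4 → 10/16 = 0.6250
  drive: TP=4, FP=2+0+1+3+0=6, FN=2+0+2+3+2=9 → 8/23 = 0.3478
Highest is class 'walk' with F1 score = 0.733.

0.733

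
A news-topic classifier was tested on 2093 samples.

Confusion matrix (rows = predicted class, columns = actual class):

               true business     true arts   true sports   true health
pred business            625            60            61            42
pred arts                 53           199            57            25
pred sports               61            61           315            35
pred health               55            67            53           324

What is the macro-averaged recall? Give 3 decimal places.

Per-class recall (TP/(TP+FN)):
  business: TP=625, FN=53+61+55=169 → 625/794 = 0.7872
  arts: TP=199, FN=60+61+67=188 → 199/387 = 0.5142
  sports: TP=315, FN=61+57+53=171 → 315/486 = 0.6481
  health: TP=324, FN=42+25+35=102 → 324/426 = 0.7606
Macro-recall = mean = (0.7872 + 0.5142 + 0.6481 + 0.7606) / 4 = 0.678

0.678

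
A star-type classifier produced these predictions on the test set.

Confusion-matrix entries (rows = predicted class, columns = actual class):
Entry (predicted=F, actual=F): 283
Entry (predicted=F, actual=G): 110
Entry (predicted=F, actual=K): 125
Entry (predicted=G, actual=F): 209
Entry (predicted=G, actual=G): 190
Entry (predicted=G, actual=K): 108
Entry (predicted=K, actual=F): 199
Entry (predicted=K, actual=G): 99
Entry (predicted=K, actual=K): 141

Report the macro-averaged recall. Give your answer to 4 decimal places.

0.4209

Per-class recall (TP/(TP+FN)):
  F: TP=283, FN=209+199=408 → 283/691 = 0.40955
  G: TP=190, FN=110+99=209 → 190/399 = 0.47619
  K: TP=141, FN=125+108=233 → 141/374 = 0.37701
Macro-recall = mean = (0.40955 + 0.47619 + 0.37701) / 3 = 0.4209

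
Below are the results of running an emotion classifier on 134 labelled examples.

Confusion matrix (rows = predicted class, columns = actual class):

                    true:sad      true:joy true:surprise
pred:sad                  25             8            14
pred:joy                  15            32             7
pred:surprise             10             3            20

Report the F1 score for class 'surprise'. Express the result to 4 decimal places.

Treat 'surprise' as positive and all other classes as negative.
F1 score = 2·TP/(2·TP+FP+FN).
surprise: TP=20, FP=10+3=13, FN=14+7=21 → 40/74 = 0.54054

0.5405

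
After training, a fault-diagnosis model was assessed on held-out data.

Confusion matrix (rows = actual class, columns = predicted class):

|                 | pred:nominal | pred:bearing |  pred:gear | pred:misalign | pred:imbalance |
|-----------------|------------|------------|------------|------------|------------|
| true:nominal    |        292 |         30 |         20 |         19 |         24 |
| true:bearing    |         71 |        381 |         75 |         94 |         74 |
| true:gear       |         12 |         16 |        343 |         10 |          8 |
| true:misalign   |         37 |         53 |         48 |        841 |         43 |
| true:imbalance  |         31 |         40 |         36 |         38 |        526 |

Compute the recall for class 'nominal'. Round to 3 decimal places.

0.758

One-vs-rest for 'nominal': TP = diagonal; FP = other classes predicted 'nominal'; FN = 'nominal' predicted as other.
recall = TP/(TP+FN).
nominal: TP=292, FN=30+20+19+24=93 → 292/385 = 0.7584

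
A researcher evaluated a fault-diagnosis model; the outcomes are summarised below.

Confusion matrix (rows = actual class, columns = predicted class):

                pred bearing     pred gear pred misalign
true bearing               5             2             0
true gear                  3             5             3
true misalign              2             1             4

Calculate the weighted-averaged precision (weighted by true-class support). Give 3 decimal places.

0.575

Per-class precision (TP/(TP+FP)):
  bearing: TP=5, FP=3+2=5 → 5/10 = 0.5000
  gear: TP=5, FP=2+1=3 → 5/8 = 0.6250
  misalign: TP=4, FP=0+3=3 → 4/7 = 0.5714
Weighted-precision = Σ (supportᵢ/N)·precisionᵢ with N=25: (7/25)·0.5000 + (11/25)·0.6250 + (7/25)·0.5714 = 0.575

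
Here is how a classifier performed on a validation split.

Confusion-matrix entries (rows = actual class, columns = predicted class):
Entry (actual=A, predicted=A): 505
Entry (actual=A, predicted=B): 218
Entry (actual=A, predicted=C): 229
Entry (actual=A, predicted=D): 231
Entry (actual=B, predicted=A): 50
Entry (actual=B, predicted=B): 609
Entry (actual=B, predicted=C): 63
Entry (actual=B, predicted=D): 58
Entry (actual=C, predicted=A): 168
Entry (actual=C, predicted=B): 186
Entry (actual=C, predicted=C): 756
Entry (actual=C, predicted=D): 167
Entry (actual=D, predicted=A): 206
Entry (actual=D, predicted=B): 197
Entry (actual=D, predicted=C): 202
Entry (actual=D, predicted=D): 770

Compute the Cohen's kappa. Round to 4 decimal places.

0.4294

Observed agreement pₒ = trace/N = 2640/4615 = 0.57205
Expected agreement pₑ = Σ (rowᵢ·colᵢ)/N² = (1183·929 + 780·1210 + 1277·1250 + 1375·1226)/4615² = 0.25001
κ = (pₒ − pₑ)/(1 − pₑ) = (0.57205 − 0.25001)/(1 − 0.25001) = 0.4294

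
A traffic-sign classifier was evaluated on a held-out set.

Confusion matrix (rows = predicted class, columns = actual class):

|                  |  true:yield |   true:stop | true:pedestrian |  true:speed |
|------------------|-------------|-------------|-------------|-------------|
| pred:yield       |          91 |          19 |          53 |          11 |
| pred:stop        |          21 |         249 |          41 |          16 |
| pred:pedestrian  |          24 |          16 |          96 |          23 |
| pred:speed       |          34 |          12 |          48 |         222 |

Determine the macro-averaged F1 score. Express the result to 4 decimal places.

0.6418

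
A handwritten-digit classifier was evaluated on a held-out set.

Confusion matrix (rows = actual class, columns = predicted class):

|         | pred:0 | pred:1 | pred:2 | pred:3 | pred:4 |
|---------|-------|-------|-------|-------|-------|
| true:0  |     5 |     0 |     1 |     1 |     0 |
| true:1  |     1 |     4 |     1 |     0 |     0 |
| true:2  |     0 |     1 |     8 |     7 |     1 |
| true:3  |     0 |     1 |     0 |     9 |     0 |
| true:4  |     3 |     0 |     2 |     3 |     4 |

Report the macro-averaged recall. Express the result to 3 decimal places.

0.617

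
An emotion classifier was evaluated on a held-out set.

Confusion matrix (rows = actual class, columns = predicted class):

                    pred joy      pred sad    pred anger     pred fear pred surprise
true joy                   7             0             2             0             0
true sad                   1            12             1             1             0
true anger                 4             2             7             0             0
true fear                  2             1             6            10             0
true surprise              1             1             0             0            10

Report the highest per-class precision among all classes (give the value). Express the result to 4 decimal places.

1.0000

Per-class precision (TP/(TP+FP)):
  joy: TP=7, FP=1+4+2+1=8 → 7/15 = 0.46667
  sad: TP=12, FP=0+2+1+1=4 → 12/16 = 0.75000
  anger: TP=7, FP=2+1+6+0=9 → 7/16 = 0.43750
  fear: TP=10, FP=0+1+0+0=1 → 10/11 = 0.90909
  surprise: TP=10, FP=0+0+0+0=0 → 10/10 = 1.00000
Highest is class 'surprise' with precision = 1.0000.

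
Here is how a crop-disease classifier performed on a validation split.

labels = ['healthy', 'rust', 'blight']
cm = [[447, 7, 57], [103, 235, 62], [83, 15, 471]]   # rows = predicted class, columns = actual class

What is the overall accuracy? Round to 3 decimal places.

Accuracy = trace / total = (447+235+471=1153) / 1480 = 1153/1480 = 0.779

0.779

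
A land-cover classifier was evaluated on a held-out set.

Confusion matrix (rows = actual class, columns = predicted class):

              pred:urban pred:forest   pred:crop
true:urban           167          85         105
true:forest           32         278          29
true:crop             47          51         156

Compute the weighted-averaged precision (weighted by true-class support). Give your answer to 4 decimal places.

Per-class precision (TP/(TP+FP)):
  urban: TP=167, FP=32+47=79 → 167/246 = 0.67886
  forest: TP=278, FP=85+51=136 → 278/414 = 0.67150
  crop: TP=156, FP=105+29=134 → 156/290 = 0.53793
Weighted-precision = Σ (supportᵢ/N)·precisionᵢ with N=950: (357/950)·0.67886 + (339/950)·0.67150 + (254/950)·0.53793 = 0.6386

0.6386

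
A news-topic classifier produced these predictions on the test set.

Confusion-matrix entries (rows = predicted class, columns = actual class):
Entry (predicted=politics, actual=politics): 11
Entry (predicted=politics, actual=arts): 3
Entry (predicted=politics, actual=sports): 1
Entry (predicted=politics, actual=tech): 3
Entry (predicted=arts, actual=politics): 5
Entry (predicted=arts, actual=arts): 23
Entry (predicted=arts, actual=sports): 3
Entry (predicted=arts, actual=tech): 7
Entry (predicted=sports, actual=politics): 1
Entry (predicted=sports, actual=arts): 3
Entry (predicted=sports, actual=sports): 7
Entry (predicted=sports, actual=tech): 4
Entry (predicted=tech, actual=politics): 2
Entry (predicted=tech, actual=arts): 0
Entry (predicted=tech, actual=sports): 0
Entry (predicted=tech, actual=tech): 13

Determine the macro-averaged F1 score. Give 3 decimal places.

0.610

Per-class F1 score (2·TP/(2·TP+FP+FN)):
  politics: TP=11, FP=3+1+3=7, FN=5+1+2=8 → 22/37 = 0.5946
  arts: TP=23, FP=5+3+7=15, FN=3+3+0=6 → 46/67 = 0.6866
  sports: TP=7, FP=1+3+4=8, FN=1+3+0=4 → 14/26 = 0.5385
  tech: TP=13, FP=2+0+0=2, FN=3+7+4=14 → 26/42 = 0.6190
Macro-F1 score = mean = (0.5946 + 0.6866 + 0.5385 + 0.6190) / 4 = 0.610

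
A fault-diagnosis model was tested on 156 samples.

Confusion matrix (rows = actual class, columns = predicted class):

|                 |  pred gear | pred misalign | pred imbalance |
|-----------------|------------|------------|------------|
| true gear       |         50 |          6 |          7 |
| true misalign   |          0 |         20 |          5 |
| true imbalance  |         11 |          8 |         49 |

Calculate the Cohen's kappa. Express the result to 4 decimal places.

0.6275

Observed agreement pₒ = trace/N = 119/156 = 0.76282
Expected agreement pₑ = Σ (rowᵢ·colᵢ)/N² = (63·61 + 25·34 + 68·61)/156² = 0.36329
κ = (pₒ − pₑ)/(1 − pₑ) = (0.76282 − 0.36329)/(1 − 0.36329) = 0.6275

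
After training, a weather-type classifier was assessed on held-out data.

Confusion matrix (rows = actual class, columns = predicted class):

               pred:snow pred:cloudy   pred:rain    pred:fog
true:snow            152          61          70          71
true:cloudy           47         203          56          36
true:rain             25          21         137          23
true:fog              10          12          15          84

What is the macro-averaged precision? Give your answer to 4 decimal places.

Per-class precision (TP/(TP+FP)):
  snow: TP=152, FP=47+25+10=82 → 152/234 = 0.64957
  cloudy: TP=203, FP=61+21+12=94 → 203/297 = 0.68350
  rain: TP=137, FP=70+56+15=141 → 137/278 = 0.49281
  fog: TP=84, FP=71+36+23=130 → 84/214 = 0.39252
Macro-precision = mean = (0.64957 + 0.68350 + 0.49281 + 0.39252) / 4 = 0.5546

0.5546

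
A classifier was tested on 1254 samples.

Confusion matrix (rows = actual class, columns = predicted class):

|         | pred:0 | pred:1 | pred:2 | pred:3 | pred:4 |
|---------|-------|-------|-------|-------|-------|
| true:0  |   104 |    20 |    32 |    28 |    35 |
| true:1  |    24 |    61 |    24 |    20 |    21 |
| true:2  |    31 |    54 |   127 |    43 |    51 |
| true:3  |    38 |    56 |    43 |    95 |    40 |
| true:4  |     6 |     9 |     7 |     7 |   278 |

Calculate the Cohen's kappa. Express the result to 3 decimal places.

Observed agreement pₒ = trace/N = 665/1254 = 0.5303
Expected agreement pₑ = Σ (rowᵢ·colᵢ)/N² = (219·203 + 150·200 + 306·233 + 272·193 + 307·425)/1254² = 0.2090
κ = (pₒ − pₑ)/(1 − pₑ) = (0.5303 − 0.2090)/(1 − 0.2090) = 0.406

0.406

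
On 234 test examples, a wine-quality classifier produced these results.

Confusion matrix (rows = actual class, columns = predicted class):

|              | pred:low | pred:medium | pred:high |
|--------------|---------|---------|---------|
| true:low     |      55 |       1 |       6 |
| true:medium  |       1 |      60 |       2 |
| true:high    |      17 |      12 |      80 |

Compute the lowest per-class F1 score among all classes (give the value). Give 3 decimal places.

Per-class F1 score (2·TP/(2·TP+FP+FN)):
  low: TP=55, FP=1+17=18, FN=1+6=7 → 110/135 = 0.8148
  medium: TP=60, FP=1+12=13, FN=1+2=3 → 120/136 = 0.8824
  high: TP=80, FP=6+2=8, FN=17+12=29 → 160/197 = 0.8122
Lowest is class 'high' with F1 score = 0.812.

0.812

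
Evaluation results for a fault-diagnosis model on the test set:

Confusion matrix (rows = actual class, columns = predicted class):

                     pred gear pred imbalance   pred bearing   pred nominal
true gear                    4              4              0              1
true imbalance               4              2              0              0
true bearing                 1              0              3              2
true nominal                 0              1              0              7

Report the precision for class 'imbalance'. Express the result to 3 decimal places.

precision = TP/(TP+FP).
imbalance: TP=2, FP=4+0+1=5 → 2/7 = 0.2857

0.286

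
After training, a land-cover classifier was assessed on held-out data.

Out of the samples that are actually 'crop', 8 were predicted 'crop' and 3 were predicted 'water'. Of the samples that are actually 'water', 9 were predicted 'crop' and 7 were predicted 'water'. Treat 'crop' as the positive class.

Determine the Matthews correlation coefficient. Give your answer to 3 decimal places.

MCC = (TP·TN − FP·FN) / √((TP+FP)(TP+FN)(TN+FP)(TN+FN))
Numerator = 8·7 − 9·3 = 29
Denominator = √(17·11·16·10) = √29920 = 172.9740
MCC = 29 / 172.9740 = 0.168

0.168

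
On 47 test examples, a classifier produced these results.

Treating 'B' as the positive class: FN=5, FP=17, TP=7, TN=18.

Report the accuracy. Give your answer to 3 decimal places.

0.532

Accuracy = (TP+TN)/N = (7+18)/47 = 0.532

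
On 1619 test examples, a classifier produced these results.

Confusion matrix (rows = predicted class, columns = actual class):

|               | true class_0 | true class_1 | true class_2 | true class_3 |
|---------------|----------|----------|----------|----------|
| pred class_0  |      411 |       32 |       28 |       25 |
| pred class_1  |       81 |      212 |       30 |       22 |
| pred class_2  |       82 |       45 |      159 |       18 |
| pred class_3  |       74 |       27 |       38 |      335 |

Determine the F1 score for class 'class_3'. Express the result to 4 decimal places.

0.7666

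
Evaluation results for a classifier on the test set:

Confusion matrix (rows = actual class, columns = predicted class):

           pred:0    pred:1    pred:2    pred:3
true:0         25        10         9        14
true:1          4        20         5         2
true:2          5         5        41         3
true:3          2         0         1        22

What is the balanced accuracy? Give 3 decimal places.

Balanced accuracy = mean of per-class recall.
  0: recall = 25/58 = 0.4310
  1: recall = 20/31 = 0.6452
  2: recall = 41/54 = 0.7593
  3: recall = 22/25 = 0.8800
Mean = (0.4310 + 0.6452 + 0.7593 + 0.8800) / 4 = 0.679

0.679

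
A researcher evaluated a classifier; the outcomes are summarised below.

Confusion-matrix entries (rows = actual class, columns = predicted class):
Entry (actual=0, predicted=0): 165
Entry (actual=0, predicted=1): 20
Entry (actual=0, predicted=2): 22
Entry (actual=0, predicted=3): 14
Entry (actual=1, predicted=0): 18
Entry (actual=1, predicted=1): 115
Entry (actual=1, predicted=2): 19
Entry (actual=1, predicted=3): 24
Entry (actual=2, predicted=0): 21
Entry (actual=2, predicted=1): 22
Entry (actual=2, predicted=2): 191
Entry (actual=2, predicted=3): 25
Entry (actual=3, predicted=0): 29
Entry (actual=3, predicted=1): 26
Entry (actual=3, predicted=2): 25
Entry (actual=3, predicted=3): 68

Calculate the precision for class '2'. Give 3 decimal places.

Take TP from the diagonal, FP from the rest of the '2' prediction marginal, FN from the rest of the '2' actual marginal.
precision = TP/(TP+FP).
2: TP=191, FP=22+19+25=66 → 191/257 = 0.7432

0.743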